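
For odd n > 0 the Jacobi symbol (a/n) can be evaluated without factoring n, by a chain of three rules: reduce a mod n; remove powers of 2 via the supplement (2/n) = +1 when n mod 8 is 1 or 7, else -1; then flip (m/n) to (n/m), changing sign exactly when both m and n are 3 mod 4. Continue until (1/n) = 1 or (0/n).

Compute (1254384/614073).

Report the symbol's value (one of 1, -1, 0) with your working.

(1254384/614073) = (26238/614073)   [reduce mod 614073]
26238 = 2^1·13119; (2/614073) = +1 since 614073 mod 8 = 1, so (26238/614073) = (+1)^1·(13119/614073); sign now +1
reciprocity: (13119/614073) = +1·(614073/13119) since 13119 mod 4 = 3, 614073 mod 4 = 1; sign now +1
(614073/13119) = (10599/13119)   [reduce mod 13119]
reciprocity: (10599/13119) = -1·(13119/10599) since 10599 mod 4 = 3, 13119 mod 4 = 3; sign now -1
(13119/10599) = (2520/10599)   [reduce mod 10599]
2520 = 2^3·315; (2/10599) = +1 since 10599 mod 8 = 7, so (2520/10599) = (+1)^3·(315/10599); sign now -1
reciprocity: (315/10599) = -1·(10599/315) since 315 mod 4 = 3, 10599 mod 4 = 3; sign now +1
(10599/315) = (204/315)   [reduce mod 315]
204 = 2^2·51; (2/315) = -1 since 315 mod 8 = 3, so (204/315) = (-1)^2·(51/315); sign now +1
reciprocity: (51/315) = -1·(315/51) since 51 mod 4 = 3, 315 mod 4 = 3; sign now -1
(315/51) = (9/51)   [reduce mod 51]
reciprocity: (9/51) = +1·(51/9) since 9 mod 4 = 1, 51 mod 4 = 3; sign now -1
(51/9) = (6/9)   [reduce mod 9]
6 = 2^1·3; (2/9) = +1 since 9 mod 8 = 1, so (6/9) = (+1)^1·(3/9); sign now -1
reciprocity: (3/9) = +1·(9/3) since 3 mod 4 = 3, 9 mod 4 = 1; sign now -1
(9/3) = (0/3)   [reduce mod 3]
(0/3) = 0   [gcd(a, n) > 1]; final value = 0

0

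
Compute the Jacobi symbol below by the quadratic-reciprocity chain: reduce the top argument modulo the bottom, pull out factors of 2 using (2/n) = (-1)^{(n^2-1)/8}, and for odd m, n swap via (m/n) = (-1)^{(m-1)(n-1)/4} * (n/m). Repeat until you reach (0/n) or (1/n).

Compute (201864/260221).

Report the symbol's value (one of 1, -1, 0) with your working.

0

factor out 2^3: 201864 = 2^3·25233; with 260221 mod 8 = 5, (2/260221) = -1; sign now -1; continue with (25233/260221)
flip (25233/260221) -> (260221/25233): both odd, 25233 mod 4 = 1, 260221 mod 4 = 1, so the flip contributes +1; sign now -1
(260221/25233): 260221 mod 25233 = 7891, so (260221/25233) = (7891/25233)
flip (7891/25233) -> (25233/7891): both odd, 7891 mod 4 = 3, 25233 mod 4 = 1, so the flip contributes +1; sign now -1
(25233/7891): 25233 mod 7891 = 1560, so (25233/7891) = (1560/7891)
factor out 2^3: 1560 = 2^3·195; with 7891 mod 8 = 3, (2/7891) = -1; sign now +1; continue with (195/7891)
flip (195/7891) -> (7891/195): both odd, 195 mod 4 = 3, 7891 mod 4 = 3, so the flip contributes -1; sign now -1
(7891/195): 7891 mod 195 = 91, so (7891/195) = (91/195)
flip (91/195) -> (195/91): both odd, 91 mod 4 = 3, 195 mod 4 = 3, so the flip contributes -1; sign now +1
(195/91): 195 mod 91 = 13, so (195/91) = (13/91)
flip (13/91) -> (91/13): both odd, 13 mod 4 = 1, 91 mod 4 = 3, so the flip contributes +1; sign now +1
(91/13): 91 mod 13 = 0, so (91/13) = (0/13)
reached (0/13); gcd(a, n) > 1, so (0/13) = 0 and the symbol is 0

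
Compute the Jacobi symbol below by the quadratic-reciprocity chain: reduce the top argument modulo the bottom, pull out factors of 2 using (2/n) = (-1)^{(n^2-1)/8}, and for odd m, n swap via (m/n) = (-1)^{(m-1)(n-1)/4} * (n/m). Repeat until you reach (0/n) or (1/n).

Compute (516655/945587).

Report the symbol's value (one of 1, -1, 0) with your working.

reciprocity: (516655/945587) = -1·(945587/516655) since 516655 mod 4 = 3, 945587 mod 4 = 3; sign now -1
(945587/516655) = (428932/516655)   [reduce mod 516655]
428932 = 2^2·107233; (2/516655) = +1 since 516655 mod 8 = 7, so (428932/516655) = (+1)^2·(107233/516655); sign now -1
reciprocity: (107233/516655) = +1·(516655/107233) since 107233 mod 4 = 1, 516655 mod 4 = 3; sign now -1
(516655/107233) = (87723/107233)   [reduce mod 107233]
reciprocity: (87723/107233) = +1·(107233/87723) since 87723 mod 4 = 3, 107233 mod 4 = 1; sign now -1
(107233/87723) = (19510/87723)   [reduce mod 87723]
19510 = 2^1·9755; (2/87723) = -1 since 87723 mod 8 = 3, so (19510/87723) = (-1)^1·(9755/87723); sign now +1
reciprocity: (9755/87723) = -1·(87723/9755) since 9755 mod 4 = 3, 87723 mod 4 = 3; sign now -1
(87723/9755) = (9683/9755)   [reduce mod 9755]
reciprocity: (9683/9755) = -1·(9755/9683) since 9683 mod 4 = 3, 9755 mod 4 = 3; sign now +1
(9755/9683) = (72/9683)   [reduce mod 9683]
72 = 2^3·9; (2/9683) = -1 since 9683 mod 8 = 3, so (72/9683) = (-1)^3·(9/9683); sign now -1
reciprocity: (9/9683) = +1·(9683/9) since 9 mod 4 = 1, 9683 mod 4 = 3; sign now -1
(9683/9) = (8/9)   [reduce mod 9]
8 = 2^3·1; (2/9) = +1 since 9 mod 8 = 1, so (8/9) = (+1)^3·(1/9); sign now -1
(1/9) = 1; final value = sign = -1

-1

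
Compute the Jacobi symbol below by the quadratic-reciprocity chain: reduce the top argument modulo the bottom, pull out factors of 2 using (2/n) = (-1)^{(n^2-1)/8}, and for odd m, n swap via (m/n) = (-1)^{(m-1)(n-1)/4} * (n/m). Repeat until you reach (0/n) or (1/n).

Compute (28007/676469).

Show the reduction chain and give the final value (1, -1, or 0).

1

reciprocity: (28007/676469) = +1·(676469/28007) since 28007 mod 4 = 3, 676469 mod 4 = 1; sign now +1
(676469/28007) = (4301/28007)   [reduce mod 28007]
reciprocity: (4301/28007) = +1·(28007/4301) since 4301 mod 4 = 1, 28007 mod 4 = 3; sign now +1
(28007/4301) = (2201/4301)   [reduce mod 4301]
reciprocity: (2201/4301) = +1·(4301/2201) since 2201 mod 4 = 1, 4301 mod 4 = 1; sign now +1
(4301/2201) = (2100/2201)   [reduce mod 2201]
2100 = 2^2·525; (2/2201) = +1 since 2201 mod 8 = 1, so (2100/2201) = (+1)^2·(525/2201); sign now +1
reciprocity: (525/2201) = +1·(2201/525) since 525 mod 4 = 1, 2201 mod 4 = 1; sign now +1
(2201/525) = (101/525)   [reduce mod 525]
reciprocity: (101/525) = +1·(525/101) since 101 mod 4 = 1, 525 mod 4 = 1; sign now +1
(525/101) = (20/101)   [reduce mod 101]
20 = 2^2·5; (2/101) = -1 since 101 mod 8 = 5, so (20/101) = (-1)^2·(5/101); sign now +1
reciprocity: (5/101) = +1·(101/5) since 5 mod 4 = 1, 101 mod 4 = 1; sign now +1
(101/5) = (1/5)   [reduce mod 5]
(1/5) = 1; final value = sign = +1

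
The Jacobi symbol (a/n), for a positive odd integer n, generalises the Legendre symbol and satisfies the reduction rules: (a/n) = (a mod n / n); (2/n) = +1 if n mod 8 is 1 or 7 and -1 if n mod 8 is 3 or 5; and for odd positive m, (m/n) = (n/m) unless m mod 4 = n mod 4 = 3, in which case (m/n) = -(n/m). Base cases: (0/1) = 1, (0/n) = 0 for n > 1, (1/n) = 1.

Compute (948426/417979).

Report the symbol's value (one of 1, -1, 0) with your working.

-1

(948426/417979): 948426 mod 417979 = 112468, so (948426/417979) = (112468/417979)
factor out 2^2: 112468 = 2^2·28117; with 417979 mod 8 = 3, (2/417979) = -1; sign now +1; continue with (28117/417979)
flip (28117/417979) -> (417979/28117): both odd, 28117 mod 4 = 1, 417979 mod 4 = 3, so the flip contributes +1; sign now +1
(417979/28117): 417979 mod 28117 = 24341, so (417979/28117) = (24341/28117)
flip (24341/28117) -> (28117/24341): both odd, 24341 mod 4 = 1, 28117 mod 4 = 1, so the flip contributes +1; sign now +1
(28117/24341): 28117 mod 24341 = 3776, so (28117/24341) = (3776/24341)
factor out 2^6: 3776 = 2^6·59; with 24341 mod 8 = 5, (2/24341) = -1; sign now +1; continue with (59/24341)
flip (59/24341) -> (24341/59): both odd, 59 mod 4 = 3, 24341 mod 4 = 1, so the flip contributes +1; sign now +1
(24341/59): 24341 mod 59 = 33, so (24341/59) = (33/59)
flip (33/59) -> (59/33): both odd, 33 mod 4 = 1, 59 mod 4 = 3, so the flip contributes +1; sign now +1
(59/33): 59 mod 33 = 26, so (59/33) = (26/33)
factor out 2^1: 26 = 2^1·13; with 33 mod 8 = 1, (2/33) = +1; sign now +1; continue with (13/33)
flip (13/33) -> (33/13): both odd, 13 mod 4 = 1, 33 mod 4 = 1, so the flip contributes +1; sign now +1
(33/13): 33 mod 13 = 7, so (33/13) = (7/13)
flip (7/13) -> (13/7): both odd, 7 mod 4 = 3, 13 mod 4 = 1, so the flip contributes +1; sign now +1
(13/7): 13 mod 7 = 6, so (13/7) = (6/7)
factor out 2^1: 6 = 2^1·3; with 7 mod 8 = 7, (2/7) = +1; sign now +1; continue with (3/7)
flip (3/7) -> (7/3): both odd, 3 mod 4 = 3, 7 mod 4 = 3, so the flip contributes -1; sign now -1
(7/3): 7 mod 3 = 1, so (7/3) = (1/3)
reached (1/3) = 1, so the symbol is -1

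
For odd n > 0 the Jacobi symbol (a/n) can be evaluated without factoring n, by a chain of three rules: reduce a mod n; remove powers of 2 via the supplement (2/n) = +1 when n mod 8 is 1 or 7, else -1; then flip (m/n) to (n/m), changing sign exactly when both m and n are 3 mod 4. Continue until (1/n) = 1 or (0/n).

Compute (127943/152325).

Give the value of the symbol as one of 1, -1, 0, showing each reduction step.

1

reciprocity: (127943/152325) = +1·(152325/127943) since 127943 mod 4 = 3, 152325 mod 4 = 1; sign now +1
(152325/127943) = (24382/127943)   [reduce mod 127943]
24382 = 2^1·12191; (2/127943) = +1 since 127943 mod 8 = 7, so (24382/127943) = (+1)^1·(12191/127943); sign now +1
reciprocity: (12191/127943) = -1·(127943/12191) since 12191 mod 4 = 3, 127943 mod 4 = 3; sign now -1
(127943/12191) = (6033/12191)   [reduce mod 12191]
reciprocity: (6033/12191) = +1·(12191/6033) since 6033 mod 4 = 1, 12191 mod 4 = 3; sign now -1
(12191/6033) = (125/6033)   [reduce mod 6033]
reciprocity: (125/6033) = +1·(6033/125) since 125 mod 4 = 1, 6033 mod 4 = 1; sign now -1
(6033/125) = (33/125)   [reduce mod 125]
reciprocity: (33/125) = +1·(125/33) since 33 mod 4 = 1, 125 mod 4 = 1; sign now -1
(125/33) = (26/33)   [reduce mod 33]
26 = 2^1·13; (2/33) = +1 since 33 mod 8 = 1, so (26/33) = (+1)^1·(13/33); sign now -1
reciprocity: (13/33) = +1·(33/13) since 13 mod 4 = 1, 33 mod 4 = 1; sign now -1
(33/13) = (7/13)   [reduce mod 13]
reciprocity: (7/13) = +1·(13/7) since 7 mod 4 = 3, 13 mod 4 = 1; sign now -1
(13/7) = (6/7)   [reduce mod 7]
6 = 2^1·3; (2/7) = +1 since 7 mod 8 = 7, so (6/7) = (+1)^1·(3/7); sign now -1
reciprocity: (3/7) = -1·(7/3) since 3 mod 4 = 3, 7 mod 4 = 3; sign now +1
(7/3) = (1/3)   [reduce mod 3]
(1/3) = 1; final value = sign = +1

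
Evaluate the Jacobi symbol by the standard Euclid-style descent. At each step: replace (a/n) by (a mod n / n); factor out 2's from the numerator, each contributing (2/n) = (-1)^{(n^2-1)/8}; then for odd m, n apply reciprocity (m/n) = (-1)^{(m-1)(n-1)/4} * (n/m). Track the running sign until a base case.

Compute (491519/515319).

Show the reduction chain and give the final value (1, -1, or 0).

0

flip (491519/515319) -> (515319/491519): both odd, 491519 mod 4 = 3, 515319 mod 4 = 3, so the flip contributes -1; sign now -1
(515319/491519): 515319 mod 491519 = 23800, so (515319/491519) = (23800/491519)
factor out 2^3: 23800 = 2^3·2975; with 491519 mod 8 = 7, (2/491519) = +1; sign now -1; continue with (2975/491519)
flip (2975/491519) -> (491519/2975): both odd, 2975 mod 4 = 3, 491519 mod 4 = 3, so the flip contributes -1; sign now +1
(491519/2975): 491519 mod 2975 = 644, so (491519/2975) = (644/2975)
factor out 2^2: 644 = 2^2·161; with 2975 mod 8 = 7, (2/2975) = +1; sign now +1; continue with (161/2975)
flip (161/2975) -> (2975/161): both odd, 161 mod 4 = 1, 2975 mod 4 = 3, so the flip contributes +1; sign now +1
(2975/161): 2975 mod 161 = 77, so (2975/161) = (77/161)
flip (77/161) -> (161/77): both odd, 77 mod 4 = 1, 161 mod 4 = 1, so the flip contributes +1; sign now +1
(161/77): 161 mod 77 = 7, so (161/77) = (7/77)
flip (7/77) -> (77/7): both odd, 7 mod 4 = 3, 77 mod 4 = 1, so the flip contributes +1; sign now +1
(77/7): 77 mod 7 = 0, so (77/7) = (0/7)
reached (0/7); gcd(a, n) > 1, so (0/7) = 0 and the symbol is 0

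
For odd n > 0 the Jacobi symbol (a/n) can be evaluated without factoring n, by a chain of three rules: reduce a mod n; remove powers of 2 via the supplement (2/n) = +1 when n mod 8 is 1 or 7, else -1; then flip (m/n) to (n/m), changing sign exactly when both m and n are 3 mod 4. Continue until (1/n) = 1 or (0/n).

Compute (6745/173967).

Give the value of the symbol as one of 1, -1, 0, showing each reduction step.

reciprocity: (6745/173967) = +1·(173967/6745) since 6745 mod 4 = 1, 173967 mod 4 = 3; sign now +1
(173967/6745) = (5342/6745)   [reduce mod 6745]
5342 = 2^1·2671; (2/6745) = +1 since 6745 mod 8 = 1, so (5342/6745) = (+1)^1·(2671/6745); sign now +1
reciprocity: (2671/6745) = +1·(6745/2671) since 2671 mod 4 = 3, 6745 mod 4 = 1; sign now +1
(6745/2671) = (1403/2671)   [reduce mod 2671]
reciprocity: (1403/2671) = -1·(2671/1403) since 1403 mod 4 = 3, 2671 mod 4 = 3; sign now -1
(2671/1403) = (1268/1403)   [reduce mod 1403]
1268 = 2^2·317; (2/1403) = -1 since 1403 mod 8 = 3, so (1268/1403) = (-1)^2·(317/1403); sign now -1
reciprocity: (317/1403) = +1·(1403/317) since 317 mod 4 = 1, 1403 mod 4 = 3; sign now -1
(1403/317) = (135/317)   [reduce mod 317]
reciprocity: (135/317) = +1·(317/135) since 135 mod 4 = 3, 317 mod 4 = 1; sign now -1
(317/135) = (47/135)   [reduce mod 135]
reciprocity: (47/135) = -1·(135/47) since 47 mod 4 = 3, 135 mod 4 = 3; sign now +1
(135/47) = (41/47)   [reduce mod 47]
reciprocity: (41/47) = +1·(47/41) since 41 mod 4 = 1, 47 mod 4 = 3; sign now +1
(47/41) = (6/41)   [reduce mod 41]
6 = 2^1·3; (2/41) = +1 since 41 mod 8 = 1, so (6/41) = (+1)^1·(3/41); sign now +1
reciprocity: (3/41) = +1·(41/3) since 3 mod 4 = 3, 41 mod 4 = 1; sign now +1
(41/3) = (2/3)   [reduce mod 3]
2 = 2^1·1; (2/3) = -1 since 3 mod 8 = 3, so (2/3) = (-1)^1·(1/3); sign now -1
(1/3) = 1; final value = sign = -1

-1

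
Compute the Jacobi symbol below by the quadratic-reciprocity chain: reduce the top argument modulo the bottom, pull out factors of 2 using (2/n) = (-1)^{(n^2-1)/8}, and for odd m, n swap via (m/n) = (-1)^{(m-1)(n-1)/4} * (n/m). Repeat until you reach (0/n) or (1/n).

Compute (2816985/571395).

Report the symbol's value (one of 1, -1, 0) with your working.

0

(2816985/571395) = (531405/571395)   [reduce mod 571395]
reciprocity: (531405/571395) = +1·(571395/531405) since 531405 mod 4 = 1, 571395 mod 4 = 3; sign now +1
(571395/531405) = (39990/531405)   [reduce mod 531405]
39990 = 2^1·19995; (2/531405) = -1 since 531405 mod 8 = 5, so (39990/531405) = (-1)^1·(19995/531405); sign now -1
reciprocity: (19995/531405) = +1·(531405/19995) since 19995 mod 4 = 3, 531405 mod 4 = 1; sign now -1
(531405/19995) = (11535/19995)   [reduce mod 19995]
reciprocity: (11535/19995) = -1·(19995/11535) since 11535 mod 4 = 3, 19995 mod 4 = 3; sign now +1
(19995/11535) = (8460/11535)   [reduce mod 11535]
8460 = 2^2·2115; (2/11535) = +1 since 11535 mod 8 = 7, so (8460/11535) = (+1)^2·(2115/11535); sign now +1
reciprocity: (2115/11535) = -1·(11535/2115) since 2115 mod 4 = 3, 11535 mod 4 = 3; sign now -1
(11535/2115) = (960/2115)   [reduce mod 2115]
960 = 2^6·15; (2/2115) = -1 since 2115 mod 8 = 3, so (960/2115) = (-1)^6·(15/2115); sign now -1
reciprocity: (15/2115) = -1·(2115/15) since 15 mod 4 = 3, 2115 mod 4 = 3; sign now +1
(2115/15) = (0/15)   [reduce mod 15]
(0/15) = 0   [gcd(a, n) > 1]; final value = 0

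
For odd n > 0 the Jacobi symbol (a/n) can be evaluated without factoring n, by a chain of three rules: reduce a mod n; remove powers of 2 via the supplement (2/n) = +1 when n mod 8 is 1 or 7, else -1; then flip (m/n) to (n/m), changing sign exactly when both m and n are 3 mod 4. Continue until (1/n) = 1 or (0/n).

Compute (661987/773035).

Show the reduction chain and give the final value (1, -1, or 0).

-1

flip (661987/773035) -> (773035/661987): both odd, 661987 mod 4 = 3, 773035 mod 4 = 3, so the flip contributes -1; sign now -1
(773035/661987): 773035 mod 661987 = 111048, so (773035/661987) = (111048/661987)
factor out 2^3: 111048 = 2^3·13881; with 661987 mod 8 = 3, (2/661987) = -1; sign now +1; continue with (13881/661987)
flip (13881/661987) -> (661987/13881): both odd, 13881 mod 4 = 1, 661987 mod 4 = 3, so the flip contributes +1; sign now +1
(661987/13881): 661987 mod 13881 = 9580, so (661987/13881) = (9580/13881)
factor out 2^2: 9580 = 2^2·2395; with 13881 mod 8 = 1, (2/13881) = +1; sign now +1; continue with (2395/13881)
flip (2395/13881) -> (13881/2395): both odd, 2395 mod 4 = 3, 13881 mod 4 = 1, so the flip contributes +1; sign now +1
(13881/2395): 13881 mod 2395 = 1906, so (13881/2395) = (1906/2395)
factor out 2^1: 1906 = 2^1·953; with 2395 mod 8 = 3, (2/2395) = -1; sign now -1; continue with (953/2395)
flip (953/2395) -> (2395/953): both odd, 953 mod 4 = 1, 2395 mod 4 = 3, so the flip contributes +1; sign now -1
(2395/953): 2395 mod 953 = 489, so (2395/953) = (489/953)
flip (489/953) -> (953/489): both odd, 489 mod 4 = 1, 953 mod 4 = 1, so the flip contributes +1; sign now -1
(953/489): 953 mod 489 = 464, so (953/489) = (464/489)
factor out 2^4: 464 = 2^4·29; with 489 mod 8 = 1, (2/489) = +1; sign now -1; continue with (29/489)
flip (29/489) -> (489/29): both odd, 29 mod 4 = 1, 489 mod 4 = 1, so the flip contributes +1; sign now -1
(489/29): 489 mod 29 = 25, so (489/29) = (25/29)
flip (25/29) -> (29/25): both odd, 25 mod 4 = 1, 29 mod 4 = 1, so the flip contributes +1; sign now -1
(29/25): 29 mod 25 = 4, so (29/25) = (4/25)
factor out 2^2: 4 = 2^2·1; with 25 mod 8 = 1, (2/25) = +1; sign now -1; continue with (1/25)
reached (1/25) = 1, so the symbol is -1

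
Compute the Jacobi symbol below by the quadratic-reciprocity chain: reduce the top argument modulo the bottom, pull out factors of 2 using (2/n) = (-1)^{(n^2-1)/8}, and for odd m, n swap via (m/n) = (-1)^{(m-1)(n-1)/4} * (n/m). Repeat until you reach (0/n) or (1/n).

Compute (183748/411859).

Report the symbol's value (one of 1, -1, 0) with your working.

factor out 2^2: 183748 = 2^2·45937; with 411859 mod 8 = 3, (2/411859) = -1; sign now +1; continue with (45937/411859)
flip (45937/411859) -> (411859/45937): both odd, 45937 mod 4 = 1, 411859 mod 4 = 3, so the flip contributes +1; sign now +1
(411859/45937): 411859 mod 45937 = 44363, so (411859/45937) = (44363/45937)
flip (44363/45937) -> (45937/44363): both odd, 44363 mod 4 = 3, 45937 mod 4 = 1, so the flip contributes +1; sign now +1
(45937/44363): 45937 mod 44363 = 1574, so (45937/44363) = (1574/44363)
factor out 2^1: 1574 = 2^1·787; with 44363 mod 8 = 3, (2/44363) = -1; sign now -1; continue with (787/44363)
flip (787/44363) -> (44363/787): both odd, 787 mod 4 = 3, 44363 mod 4 = 3, so the flip contributes -1; sign now +1
(44363/787): 44363 mod 787 = 291, so (44363/787) = (291/787)
flip (291/787) -> (787/291): both odd, 291 mod 4 = 3, 787 mod 4 = 3, so the flip contributes -1; sign now -1
(787/291): 787 mod 291 = 205, so (787/291) = (205/291)
flip (205/291) -> (291/205): both odd, 205 mod 4 = 1, 291 mod 4 = 3, so the flip contributes +1; sign now -1
(291/205): 291 mod 205 = 86, so (291/205) = (86/205)
factor out 2^1: 86 = 2^1·43; with 205 mod 8 = 5, (2/205) = -1; sign now +1; continue with (43/205)
flip (43/205) -> (205/43): both odd, 43 mod 4 = 3, 205 mod 4 = 1, so the flip contributes +1; sign now +1
(205/43): 205 mod 43 = 33, so (205/43) = (33/43)
flip (33/43) -> (43/33): both odd, 33 mod 4 = 1, 43 mod 4 = 3, so the flip contributes +1; sign now +1
(43/33): 43 mod 33 = 10, so (43/33) = (10/33)
factor out 2^1: 10 = 2^1·5; with 33 mod 8 = 1, (2/33) = +1; sign now +1; continue with (5/33)
flip (5/33) -> (33/5): both odd, 5 mod 4 = 1, 33 mod 4 = 1, so the flip contributes +1; sign now +1
(33/5): 33 mod 5 = 3, so (33/5) = (3/5)
flip (3/5) -> (5/3): both odd, 3 mod 4 = 3, 5 mod 4 = 1, so the flip contributes +1; sign now +1
(5/3): 5 mod 3 = 2, so (5/3) = (2/3)
factor out 2^1: 2 = 2^1·1; with 3 mod 8 = 3, (2/3) = -1; sign now -1; continue with (1/3)
reached (1/3) = 1, so the symbol is -1

-1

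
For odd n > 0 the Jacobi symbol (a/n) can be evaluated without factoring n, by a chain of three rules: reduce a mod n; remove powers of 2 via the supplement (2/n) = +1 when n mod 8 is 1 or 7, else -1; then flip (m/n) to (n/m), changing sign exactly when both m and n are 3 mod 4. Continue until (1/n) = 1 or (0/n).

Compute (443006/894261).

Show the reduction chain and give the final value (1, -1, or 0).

-1

443006 = 2^1·221503; (2/894261) = -1 since 894261 mod 8 = 5, so (443006/894261) = (-1)^1·(221503/894261); sign now -1
reciprocity: (221503/894261) = +1·(894261/221503) since 221503 mod 4 = 3, 894261 mod 4 = 1; sign now -1
(894261/221503) = (8249/221503)   [reduce mod 221503]
reciprocity: (8249/221503) = +1·(221503/8249) since 8249 mod 4 = 1, 221503 mod 4 = 3; sign now -1
(221503/8249) = (7029/8249)   [reduce mod 8249]
reciprocity: (7029/8249) = +1·(8249/7029) since 7029 mod 4 = 1, 8249 mod 4 = 1; sign now -1
(8249/7029) = (1220/7029)   [reduce mod 7029]
1220 = 2^2·305; (2/7029) = -1 since 7029 mod 8 = 5, so (1220/7029) = (-1)^2·(305/7029); sign now -1
reciprocity: (305/7029) = +1·(7029/305) since 305 mod 4 = 1, 7029 mod 4 = 1; sign now -1
(7029/305) = (14/305)   [reduce mod 305]
14 = 2^1·7; (2/305) = +1 since 305 mod 8 = 1, so (14/305) = (+1)^1·(7/305); sign now -1
reciprocity: (7/305) = +1·(305/7) since 7 mod 4 = 3, 305 mod 4 = 1; sign now -1
(305/7) = (4/7)   [reduce mod 7]
4 = 2^2·1; (2/7) = +1 since 7 mod 8 = 7, so (4/7) = (+1)^2·(1/7); sign now -1
(1/7) = 1; final value = sign = -1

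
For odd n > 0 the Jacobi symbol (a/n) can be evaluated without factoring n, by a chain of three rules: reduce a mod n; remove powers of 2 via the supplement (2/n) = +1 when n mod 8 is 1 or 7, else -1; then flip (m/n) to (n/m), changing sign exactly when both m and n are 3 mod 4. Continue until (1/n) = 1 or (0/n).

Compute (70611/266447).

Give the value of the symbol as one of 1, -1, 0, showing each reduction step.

reciprocity: (70611/266447) = -1·(266447/70611) since 70611 mod 4 = 3, 266447 mod 4 = 3; sign now -1
(266447/70611) = (54614/70611)   [reduce mod 70611]
54614 = 2^1·27307; (2/70611) = -1 since 70611 mod 8 = 3, so (54614/70611) = (-1)^1·(27307/70611); sign now +1
reciprocity: (27307/70611) = -1·(70611/27307) since 27307 mod 4 = 3, 70611 mod 4 = 3; sign now -1
(70611/27307) = (15997/27307)   [reduce mod 27307]
reciprocity: (15997/27307) = +1·(27307/15997) since 15997 mod 4 = 1, 27307 mod 4 = 3; sign now -1
(27307/15997) = (11310/15997)   [reduce mod 15997]
11310 = 2^1·5655; (2/15997) = -1 since 15997 mod 8 = 5, so (11310/15997) = (-1)^1·(5655/15997); sign now +1
reciprocity: (5655/15997) = +1·(15997/5655) since 5655 mod 4 = 3, 15997 mod 4 = 1; sign now +1
(15997/5655) = (4687/5655)   [reduce mod 5655]
reciprocity: (4687/5655) = -1·(5655/4687) since 4687 mod 4 = 3, 5655 mod 4 = 3; sign now -1
(5655/4687) = (968/4687)   [reduce mod 4687]
968 = 2^3·121; (2/4687) = +1 since 4687 mod 8 = 7, so (968/4687) = (+1)^3·(121/4687); sign now -1
reciprocity: (121/4687) = +1·(4687/121) since 121 mod 4 = 1, 4687 mod 4 = 3; sign now -1
(4687/121) = (89/121)   [reduce mod 121]
reciprocity: (89/121) = +1·(121/89) since 89 mod 4 = 1, 121 mod 4 = 1; sign now -1
(121/89) = (32/89)   [reduce mod 89]
32 = 2^5·1; (2/89) = +1 since 89 mod 8 = 1, so (32/89) = (+1)^5·(1/89); sign now -1
(1/89) = 1; final value = sign = -1

-1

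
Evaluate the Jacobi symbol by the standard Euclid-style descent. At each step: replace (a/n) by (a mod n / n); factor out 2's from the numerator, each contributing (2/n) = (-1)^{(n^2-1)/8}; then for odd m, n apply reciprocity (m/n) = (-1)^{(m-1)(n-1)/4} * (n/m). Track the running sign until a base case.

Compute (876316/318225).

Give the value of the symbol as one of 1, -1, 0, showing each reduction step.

(876316/318225): 876316 mod 318225 = 239866, so (876316/318225) = (239866/318225)
factor out 2^1: 239866 = 2^1·119933; with 318225 mod 8 = 1, (2/318225) = +1; sign now +1; continue with (119933/318225)
flip (119933/318225) -> (318225/119933): both odd, 119933 mod 4 = 1, 318225 mod 4 = 1, so the flip contributes +1; sign now +1
(318225/119933): 318225 mod 119933 = 78359, so (318225/119933) = (78359/119933)
flip (78359/119933) -> (119933/78359): both odd, 78359 mod 4 = 3, 119933 mod 4 = 1, so the flip contributes +1; sign now +1
(119933/78359): 119933 mod 78359 = 41574, so (119933/78359) = (41574/78359)
factor out 2^1: 41574 = 2^1·20787; with 78359 mod 8 = 7, (2/78359) = +1; sign now +1; continue with (20787/78359)
flip (20787/78359) -> (78359/20787): both odd, 20787 mod 4 = 3, 78359 mod 4 = 3, so the flip contributes -1; sign now -1
(78359/20787): 78359 mod 20787 = 15998, so (78359/20787) = (15998/20787)
factor out 2^1: 15998 = 2^1·7999; with 20787 mod 8 = 3, (2/20787) = -1; sign now +1; continue with (7999/20787)
flip (7999/20787) -> (20787/7999): both odd, 7999 mod 4 = 3, 20787 mod 4 = 3, so the flip contributes -1; sign now -1
(20787/7999): 20787 mod 7999 = 4789, so (20787/7999) = (4789/7999)
flip (4789/7999) -> (7999/4789): both odd, 4789 mod 4 = 1, 7999 mod 4 = 3, so the flip contributes +1; sign now -1
(7999/4789): 7999 mod 4789 = 3210, so (7999/4789) = (3210/4789)
factor out 2^1: 3210 = 2^1·1605; with 4789 mod 8 = 5, (2/4789) = -1; sign now +1; continue with (1605/4789)
flip (1605/4789) -> (4789/1605): both odd, 1605 mod 4 = 1, 4789 mod 4 = 1, so the flip contributes +1; sign now +1
(4789/1605): 4789 mod 1605 = 1579, so (4789/1605) = (1579/1605)
flip (1579/1605) -> (1605/1579): both odd, 1579 mod 4 = 3, 1605 mod 4 = 1, so the flip contributes +1; sign now +1
(1605/1579): 1605 mod 1579 = 26, so (1605/1579) = (26/1579)
factor out 2^1: 26 = 2^1·13; with 1579 mod 8 = 3, (2/1579) = -1; sign now -1; continue with (13/1579)
flip (13/1579) -> (1579/13): both odd, 13 mod 4 = 1, 1579 mod 4 = 3, so the flip contributes +1; sign now -1
(1579/13): 1579 mod 13 = 6, so (1579/13) = (6/13)
factor out 2^1: 6 = 2^1·3; with 13 mod 8 = 5, (2/13) = -1; sign now +1; continue with (3/13)
flip (3/13) -> (13/3): both odd, 3 mod 4 = 3, 13 mod 4 = 1, so the flip contributes +1; sign now +1
(13/3): 13 mod 3 = 1, so (13/3) = (1/3)
reached (1/3) = 1, so the symbol is +1

1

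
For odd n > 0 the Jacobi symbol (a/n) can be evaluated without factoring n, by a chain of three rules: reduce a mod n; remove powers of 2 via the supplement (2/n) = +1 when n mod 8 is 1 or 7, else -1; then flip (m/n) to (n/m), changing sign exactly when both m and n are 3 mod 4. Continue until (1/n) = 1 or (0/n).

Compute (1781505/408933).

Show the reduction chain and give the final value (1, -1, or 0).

(1781505/408933) = (145773/408933)   [reduce mod 408933]
reciprocity: (145773/408933) = +1·(408933/145773) since 145773 mod 4 = 1, 408933 mod 4 = 1; sign now +1
(408933/145773) = (117387/145773)   [reduce mod 145773]
reciprocity: (117387/145773) = +1·(145773/117387) since 117387 mod 4 = 3, 145773 mod 4 = 1; sign now +1
(145773/117387) = (28386/117387)   [reduce mod 117387]
28386 = 2^1·14193; (2/117387) = -1 since 117387 mod 8 = 3, so (28386/117387) = (-1)^1·(14193/117387); sign now -1
reciprocity: (14193/117387) = +1·(117387/14193) since 14193 mod 4 = 1, 117387 mod 4 = 3; sign now -1
(117387/14193) = (3843/14193)   [reduce mod 14193]
reciprocity: (3843/14193) = +1·(14193/3843) since 3843 mod 4 = 3, 14193 mod 4 = 1; sign now -1
(14193/3843) = (2664/3843)   [reduce mod 3843]
2664 = 2^3·333; (2/3843) = -1 since 3843 mod 8 = 3, so (2664/3843) = (-1)^3·(333/3843); sign now +1
reciprocity: (333/3843) = +1·(3843/333) since 333 mod 4 = 1, 3843 mod 4 = 3; sign now +1
(3843/333) = (180/333)   [reduce mod 333]
180 = 2^2·45; (2/333) = -1 since 333 mod 8 = 5, so (180/333) = (-1)^2·(45/333); sign now +1
reciprocity: (45/333) = +1·(333/45) since 45 mod 4 = 1, 333 mod 4 = 1; sign now +1
(333/45) = (18/45)   [reduce mod 45]
18 = 2^1·9; (2/45) = -1 since 45 mod 8 = 5, so (18/45) = (-1)^1·(9/45); sign now -1
reciprocity: (9/45) = +1·(45/9) since 9 mod 4 = 1, 45 mod 4 = 1; sign now -1
(45/9) = (0/9)   [reduce mod 9]
(0/9) = 0   [gcd(a, n) > 1]; final value = 0

0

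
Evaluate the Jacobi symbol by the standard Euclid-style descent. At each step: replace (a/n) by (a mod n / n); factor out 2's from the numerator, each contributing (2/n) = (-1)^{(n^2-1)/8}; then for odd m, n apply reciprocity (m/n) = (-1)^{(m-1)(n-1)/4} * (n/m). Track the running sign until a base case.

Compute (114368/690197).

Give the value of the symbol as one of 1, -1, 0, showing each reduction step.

1

factor out 2^6: 114368 = 2^6·1787; with 690197 mod 8 = 5, (2/690197) = -1; sign now +1; continue with (1787/690197)
flip (1787/690197) -> (690197/1787): both odd, 1787 mod 4 = 3, 690197 mod 4 = 1, so the flip contributes +1; sign now +1
(690197/1787): 690197 mod 1787 = 415, so (690197/1787) = (415/1787)
flip (415/1787) -> (1787/415): both odd, 415 mod 4 = 3, 1787 mod 4 = 3, so the flip contributes -1; sign now -1
(1787/415): 1787 mod 415 = 127, so (1787/415) = (127/415)
flip (127/415) -> (415/127): both odd, 127 mod 4 = 3, 415 mod 4 = 3, so the flip contributes -1; sign now +1
(415/127): 415 mod 127 = 34, so (415/127) = (34/127)
factor out 2^1: 34 = 2^1·17; with 127 mod 8 = 7, (2/127) = +1; sign now +1; continue with (17/127)
flip (17/127) -> (127/17): both odd, 17 mod 4 = 1, 127 mod 4 = 3, so the flip contributes +1; sign now +1
(127/17): 127 mod 17 = 8, so (127/17) = (8/17)
factor out 2^3: 8 = 2^3·1; with 17 mod 8 = 1, (2/17) = +1; sign now +1; continue with (1/17)
reached (1/17) = 1, so the symbol is +1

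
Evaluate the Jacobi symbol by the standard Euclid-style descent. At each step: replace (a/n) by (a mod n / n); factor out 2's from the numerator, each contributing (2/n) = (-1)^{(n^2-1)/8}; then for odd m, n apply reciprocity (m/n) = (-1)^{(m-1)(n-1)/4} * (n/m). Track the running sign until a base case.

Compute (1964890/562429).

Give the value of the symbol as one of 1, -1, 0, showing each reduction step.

1

(1964890/562429) = (277603/562429)   [reduce mod 562429]
reciprocity: (277603/562429) = +1·(562429/277603) since 277603 mod 4 = 3, 562429 mod 4 = 1; sign now +1
(562429/277603) = (7223/277603)   [reduce mod 277603]
reciprocity: (7223/277603) = -1·(277603/7223) since 7223 mod 4 = 3, 277603 mod 4 = 3; sign now -1
(277603/7223) = (3129/7223)   [reduce mod 7223]
reciprocity: (3129/7223) = +1·(7223/3129) since 3129 mod 4 = 1, 7223 mod 4 = 3; sign now -1
(7223/3129) = (965/3129)   [reduce mod 3129]
reciprocity: (965/3129) = +1·(3129/965) since 965 mod 4 = 1, 3129 mod 4 = 1; sign now -1
(3129/965) = (234/965)   [reduce mod 965]
234 = 2^1·117; (2/965) = -1 since 965 mod 8 = 5, so (234/965) = (-1)^1·(117/965); sign now +1
reciprocity: (117/965) = +1·(965/117) since 117 mod 4 = 1, 965 mod 4 = 1; sign now +1
(965/117) = (29/117)   [reduce mod 117]
reciprocity: (29/117) = +1·(117/29) since 29 mod 4 = 1, 117 mod 4 = 1; sign now +1
(117/29) = (1/29)   [reduce mod 29]
(1/29) = 1; final value = sign = +1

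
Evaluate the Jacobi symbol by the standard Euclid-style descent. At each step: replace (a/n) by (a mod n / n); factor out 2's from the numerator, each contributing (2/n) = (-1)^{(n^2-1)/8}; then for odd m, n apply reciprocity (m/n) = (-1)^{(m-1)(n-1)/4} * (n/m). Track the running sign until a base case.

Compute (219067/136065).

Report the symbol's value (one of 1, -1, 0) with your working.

(219067/136065) = (83002/136065)   [reduce mod 136065]
83002 = 2^1·41501; (2/136065) = +1 since 136065 mod 8 = 1, so (83002/136065) = (+1)^1·(41501/136065); sign now +1
reciprocity: (41501/136065) = +1·(136065/41501) since 41501 mod 4 = 1, 136065 mod 4 = 1; sign now +1
(136065/41501) = (11562/41501)   [reduce mod 41501]
11562 = 2^1·5781; (2/41501) = -1 since 41501 mod 8 = 5, so (11562/41501) = (-1)^1·(5781/41501); sign now -1
reciprocity: (5781/41501) = +1·(41501/5781) since 5781 mod 4 = 1, 41501 mod 4 = 1; sign now -1
(41501/5781) = (1034/5781)   [reduce mod 5781]
1034 = 2^1·517; (2/5781) = -1 since 5781 mod 8 = 5, so (1034/5781) = (-1)^1·(517/5781); sign now +1
reciprocity: (517/5781) = +1·(5781/517) since 517 mod 4 = 1, 5781 mod 4 = 1; sign now +1
(5781/517) = (94/517)   [reduce mod 517]
94 = 2^1·47; (2/517) = -1 since 517 mod 8 = 5, so (94/517) = (-1)^1·(47/517); sign now -1
reciprocity: (47/517) = +1·(517/47) since 47 mod 4 = 3, 517 mod 4 = 1; sign now -1
(517/47) = (0/47)   [reduce mod 47]
(0/47) = 0   [gcd(a, n) > 1]; final value = 0

0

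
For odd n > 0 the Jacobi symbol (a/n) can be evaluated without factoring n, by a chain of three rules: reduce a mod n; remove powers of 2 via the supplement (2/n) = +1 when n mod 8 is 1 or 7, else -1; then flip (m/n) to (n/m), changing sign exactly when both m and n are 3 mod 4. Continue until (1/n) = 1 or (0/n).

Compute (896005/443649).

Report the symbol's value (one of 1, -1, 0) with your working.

(896005/443649) = (8707/443649)   [reduce mod 443649]
reciprocity: (8707/443649) = +1·(443649/8707) since 8707 mod 4 = 3, 443649 mod 4 = 1; sign now +1
(443649/8707) = (8299/8707)   [reduce mod 8707]
reciprocity: (8299/8707) = -1·(8707/8299) since 8299 mod 4 = 3, 8707 mod 4 = 3; sign now -1
(8707/8299) = (408/8299)   [reduce mod 8299]
408 = 2^3·51; (2/8299) = -1 since 8299 mod 8 = 3, so (408/8299) = (-1)^3·(51/8299); sign now +1
reciprocity: (51/8299) = -1·(8299/51) since 51 mod 4 = 3, 8299 mod 4 = 3; sign now -1
(8299/51) = (37/51)   [reduce mod 51]
reciprocity: (37/51) = +1·(51/37) since 37 mod 4 = 1, 51 mod 4 = 3; sign now -1
(51/37) = (14/37)   [reduce mod 37]
14 = 2^1·7; (2/37) = -1 since 37 mod 8 = 5, so (14/37) = (-1)^1·(7/37); sign now +1
reciprocity: (7/37) = +1·(37/7) since 7 mod 4 = 3, 37 mod 4 = 1; sign now +1
(37/7) = (2/7)   [reduce mod 7]
2 = 2^1·1; (2/7) = +1 since 7 mod 8 = 7, so (2/7) = (+1)^1·(1/7); sign now +1
(1/7) = 1; final value = sign = +1

1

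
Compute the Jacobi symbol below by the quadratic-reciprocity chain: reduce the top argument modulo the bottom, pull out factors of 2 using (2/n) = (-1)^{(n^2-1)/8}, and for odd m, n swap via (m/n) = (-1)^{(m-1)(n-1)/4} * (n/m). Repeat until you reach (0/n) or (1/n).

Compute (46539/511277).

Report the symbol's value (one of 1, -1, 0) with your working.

1

reciprocity: (46539/511277) = +1·(511277/46539) since 46539 mod 4 = 3, 511277 mod 4 = 1; sign now +1
(511277/46539) = (45887/46539)   [reduce mod 46539]
reciprocity: (45887/46539) = -1·(46539/45887) since 45887 mod 4 = 3, 46539 mod 4 = 3; sign now -1
(46539/45887) = (652/45887)   [reduce mod 45887]
652 = 2^2·163; (2/45887) = +1 since 45887 mod 8 = 7, so (652/45887) = (+1)^2·(163/45887); sign now -1
reciprocity: (163/45887) = -1·(45887/163) since 163 mod 4 = 3, 45887 mod 4 = 3; sign now +1
(45887/163) = (84/163)   [reduce mod 163]
84 = 2^2·21; (2/163) = -1 since 163 mod 8 = 3, so (84/163) = (-1)^2·(21/163); sign now +1
reciprocity: (21/163) = +1·(163/21) since 21 mod 4 = 1, 163 mod 4 = 3; sign now +1
(163/21) = (16/21)   [reduce mod 21]
16 = 2^4·1; (2/21) = -1 since 21 mod 8 = 5, so (16/21) = (-1)^4·(1/21); sign now +1
(1/21) = 1; final value = sign = +1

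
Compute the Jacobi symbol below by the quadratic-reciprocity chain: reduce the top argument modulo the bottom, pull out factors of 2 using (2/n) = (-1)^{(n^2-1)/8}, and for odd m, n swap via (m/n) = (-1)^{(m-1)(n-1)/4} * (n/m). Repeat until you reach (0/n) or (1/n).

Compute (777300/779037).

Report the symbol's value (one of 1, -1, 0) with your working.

777300 = 2^2·194325; (2/779037) = -1 since 779037 mod 8 = 5, so (777300/779037) = (-1)^2·(194325/779037); sign now +1
reciprocity: (194325/779037) = +1·(779037/194325) since 194325 mod 4 = 1, 779037 mod 4 = 1; sign now +1
(779037/194325) = (1737/194325)   [reduce mod 194325]
reciprocity: (1737/194325) = +1·(194325/1737) since 1737 mod 4 = 1, 194325 mod 4 = 1; sign now +1
(194325/1737) = (1518/1737)   [reduce mod 1737]
1518 = 2^1·759; (2/1737) = +1 since 1737 mod 8 = 1, so (1518/1737) = (+1)^1·(759/1737); sign now +1
reciprocity: (759/1737) = +1·(1737/759) since 759 mod 4 = 3, 1737 mod 4 = 1; sign now +1
(1737/759) = (219/759)   [reduce mod 759]
reciprocity: (219/759) = -1·(759/219) since 219 mod 4 = 3, 759 mod 4 = 3; sign now -1
(759/219) = (102/219)   [reduce mod 219]
102 = 2^1·51; (2/219) = -1 since 219 mod 8 = 3, so (102/219) = (-1)^1·(51/219); sign now +1
reciprocity: (51/219) = -1·(219/51) since 51 mod 4 = 3, 219 mod 4 = 3; sign now -1
(219/51) = (15/51)   [reduce mod 51]
reciprocity: (15/51) = -1·(51/15) since 15 mod 4 = 3, 51 mod 4 = 3; sign now +1
(51/15) = (6/15)   [reduce mod 15]
6 = 2^1·3; (2/15) = +1 since 15 mod 8 = 7, so (6/15) = (+1)^1·(3/15); sign now +1
reciprocity: (3/15) = -1·(15/3) since 3 mod 4 = 3, 15 mod 4 = 3; sign now -1
(15/3) = (0/3)   [reduce mod 3]
(0/3) = 0   [gcd(a, n) > 1]; final value = 0

0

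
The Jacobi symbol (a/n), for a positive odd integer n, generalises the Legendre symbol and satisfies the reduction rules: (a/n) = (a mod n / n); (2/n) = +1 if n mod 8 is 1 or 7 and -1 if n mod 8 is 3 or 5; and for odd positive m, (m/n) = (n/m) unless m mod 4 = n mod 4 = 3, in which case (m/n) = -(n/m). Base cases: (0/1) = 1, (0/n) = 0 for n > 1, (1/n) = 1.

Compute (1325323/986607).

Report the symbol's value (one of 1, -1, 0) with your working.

-1

(1325323/986607) = (338716/986607)   [reduce mod 986607]
338716 = 2^2·84679; (2/986607) = +1 since 986607 mod 8 = 7, so (338716/986607) = (+1)^2·(84679/986607); sign now +1
reciprocity: (84679/986607) = -1·(986607/84679) since 84679 mod 4 = 3, 986607 mod 4 = 3; sign now -1
(986607/84679) = (55138/84679)   [reduce mod 84679]
55138 = 2^1·27569; (2/84679) = +1 since 84679 mod 8 = 7, so (55138/84679) = (+1)^1·(27569/84679); sign now -1
reciprocity: (27569/84679) = +1·(84679/27569) since 27569 mod 4 = 1, 84679 mod 4 = 3; sign now -1
(84679/27569) = (1972/27569)   [reduce mod 27569]
1972 = 2^2·493; (2/27569) = +1 since 27569 mod 8 = 1, so (1972/27569) = (+1)^2·(493/27569); sign now -1
reciprocity: (493/27569) = +1·(27569/493) since 493 mod 4 = 1, 27569 mod 4 = 1; sign now -1
(27569/493) = (454/493)   [reduce mod 493]
454 = 2^1·227; (2/493) = -1 since 493 mod 8 = 5, so (454/493) = (-1)^1·(227/493); sign now +1
reciprocity: (227/493) = +1·(493/227) since 227 mod 4 = 3, 493 mod 4 = 1; sign now +1
(493/227) = (39/227)   [reduce mod 227]
reciprocity: (39/227) = -1·(227/39) since 39 mod 4 = 3, 227 mod 4 = 3; sign now -1
(227/39) = (32/39)   [reduce mod 39]
32 = 2^5·1; (2/39) = +1 since 39 mod 8 = 7, so (32/39) = (+1)^5·(1/39); sign now -1
(1/39) = 1; final value = sign = -1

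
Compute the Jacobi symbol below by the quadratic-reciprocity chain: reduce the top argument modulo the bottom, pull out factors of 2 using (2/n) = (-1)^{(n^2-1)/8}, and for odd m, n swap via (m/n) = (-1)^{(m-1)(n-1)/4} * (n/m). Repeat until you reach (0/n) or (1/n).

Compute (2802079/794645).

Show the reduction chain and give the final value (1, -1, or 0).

(2802079/794645): 2802079 mod 794645 = 418144, so (2802079/794645) = (418144/794645)
factor out 2^5: 418144 = 2^5·13067; with 794645 mod 8 = 5, (2/794645) = -1; sign now -1; continue with (13067/794645)
flip (13067/794645) -> (794645/13067): both odd, 13067 mod 4 = 3, 794645 mod 4 = 1, so the flip contributes +1; sign now -1
(794645/13067): 794645 mod 13067 = 10625, so (794645/13067) = (10625/13067)
flip (10625/13067) -> (13067/10625): both odd, 10625 mod 4 = 1, 13067 mod 4 = 3, so the flip contributes +1; sign now -1
(13067/10625): 13067 mod 10625 = 2442, so (13067/10625) = (2442/10625)
factor out 2^1: 2442 = 2^1·1221; with 10625 mod 8 = 1, (2/10625) = +1; sign now -1; continue with (1221/10625)
flip (1221/10625) -> (10625/1221): both odd, 1221 mod 4 = 1, 10625 mod 4 = 1, so the flip contributes +1; sign now -1
(10625/1221): 10625 mod 1221 = 857, so (10625/1221) = (857/1221)
flip (857/1221) -> (1221/857): both odd, 857 mod 4 = 1, 1221 mod 4 = 1, so the flip contributes +1; sign now -1
(1221/857): 1221 mod 857 = 364, so (1221/857) = (364/857)
factor out 2^2: 364 = 2^2·91; with 857 mod 8 = 1, (2/857) = +1; sign now -1; continue with (91/857)
flip (91/857) -> (857/91): both odd, 91 mod 4 = 3, 857 mod 4 = 1, so the flip contributes +1; sign now -1
(857/91): 857 mod 91 = 38, so (857/91) = (38/91)
factor out 2^1: 38 = 2^1·19; with 91 mod 8 = 3, (2/91) = -1; sign now +1; continue with (19/91)
flip (19/91) -> (91/19): both odd, 19 mod 4 = 3, 91 mod 4 = 3, so the flip contributes -1; sign now -1
(91/19): 91 mod 19 = 15, so (91/19) = (15/19)
flip (15/19) -> (19/15): both odd, 15 mod 4 = 3, 19 mod 4 = 3, so the flip contributes -1; sign now +1
(19/15): 19 mod 15 = 4, so (19/15) = (4/15)
factor out 2^2: 4 = 2^2·1; with 15 mod 8 = 7, (2/15) = +1; sign now +1; continue with (1/15)
reached (1/15) = 1, so the symbol is +1

1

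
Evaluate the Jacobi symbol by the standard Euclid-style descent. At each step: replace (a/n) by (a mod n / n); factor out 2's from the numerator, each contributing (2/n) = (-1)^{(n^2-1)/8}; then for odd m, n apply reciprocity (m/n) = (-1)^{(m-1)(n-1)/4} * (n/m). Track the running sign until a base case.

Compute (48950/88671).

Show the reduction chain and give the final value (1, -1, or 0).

48950 = 2^1·24475; (2/88671) = +1 since 88671 mod 8 = 7, so (48950/88671) = (+1)^1·(24475/88671); sign now +1
reciprocity: (24475/88671) = -1·(88671/24475) since 24475 mod 4 = 3, 88671 mod 4 = 3; sign now -1
(88671/24475) = (15246/24475)   [reduce mod 24475]
15246 = 2^1·7623; (2/24475) = -1 since 24475 mod 8 = 3, so (15246/24475) = (-1)^1·(7623/24475); sign now +1
reciprocity: (7623/24475) = -1·(24475/7623) since 7623 mod 4 = 3, 24475 mod 4 = 3; sign now -1
(24475/7623) = (1606/7623)   [reduce mod 7623]
1606 = 2^1·803; (2/7623) = +1 since 7623 mod 8 = 7, so (1606/7623) = (+1)^1·(803/7623); sign now -1
reciprocity: (803/7623) = -1·(7623/803) since 803 mod 4 = 3, 7623 mod 4 = 3; sign now +1
(7623/803) = (396/803)   [reduce mod 803]
396 = 2^2·99; (2/803) = -1 since 803 mod 8 = 3, so (396/803) = (-1)^2·(99/803); sign now +1
reciprocity: (99/803) = -1·(803/99) since 99 mod 4 = 3, 803 mod 4 = 3; sign now -1
(803/99) = (11/99)   [reduce mod 99]
reciprocity: (11/99) = -1·(99/11) since 11 mod 4 = 3, 99 mod 4 = 3; sign now +1
(99/11) = (0/11)   [reduce mod 11]
(0/11) = 0   [gcd(a, n) > 1]; final value = 0

0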